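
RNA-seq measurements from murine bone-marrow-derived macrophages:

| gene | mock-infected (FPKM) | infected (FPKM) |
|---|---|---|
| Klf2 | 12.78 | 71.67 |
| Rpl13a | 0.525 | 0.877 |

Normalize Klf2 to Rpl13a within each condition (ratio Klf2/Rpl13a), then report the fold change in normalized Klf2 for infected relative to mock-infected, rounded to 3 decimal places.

3.357

Klf2/Rpl13a (mock-infected) = 12.78 / 0.525 = 24.343
Klf2/Rpl13a (infected) = 71.67 / 0.877 = 81.722
Fold change = 81.722 / 24.343 = 3.3571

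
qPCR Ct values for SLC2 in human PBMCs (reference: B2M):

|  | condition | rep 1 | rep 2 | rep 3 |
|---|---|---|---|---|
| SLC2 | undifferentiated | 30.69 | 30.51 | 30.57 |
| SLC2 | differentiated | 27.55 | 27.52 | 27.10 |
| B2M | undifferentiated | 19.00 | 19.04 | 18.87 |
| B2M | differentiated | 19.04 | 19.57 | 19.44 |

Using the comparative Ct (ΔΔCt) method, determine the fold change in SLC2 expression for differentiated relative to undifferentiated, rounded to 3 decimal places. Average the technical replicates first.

Mean Ct: SLC2 undifferentiated 30.590; SLC2 differentiated 27.390; B2M undifferentiated 18.970; B2M differentiated 19.350
ΔCt(undifferentiated) = 30.590 − 18.970 = 11.620
ΔCt(differentiated) = 27.390 − 19.350 = 8.040
ΔΔCt = 8.040 − 11.620 = -3.580
Fold change = 2^(−(-3.580)) = 2^3.580 = 11.9588

11.959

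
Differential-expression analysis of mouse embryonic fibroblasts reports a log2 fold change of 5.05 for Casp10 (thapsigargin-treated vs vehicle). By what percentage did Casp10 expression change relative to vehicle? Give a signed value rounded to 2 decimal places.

Fold change = 2^(5.05) = 33.1285
Percent change = (FC − 1) × 100% = (33.1285 − 1) × 100 = 3212.85%

3212.85%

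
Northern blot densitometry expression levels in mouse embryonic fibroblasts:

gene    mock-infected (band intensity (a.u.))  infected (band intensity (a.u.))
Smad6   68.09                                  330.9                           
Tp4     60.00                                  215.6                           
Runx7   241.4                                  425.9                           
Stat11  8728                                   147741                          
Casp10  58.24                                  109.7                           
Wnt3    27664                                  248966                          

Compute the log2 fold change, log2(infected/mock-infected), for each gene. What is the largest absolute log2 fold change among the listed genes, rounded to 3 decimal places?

log2(330.9/68.09) = 2.281  (Smad6)
log2(215.6/60.00) = 1.845  (Tp4)
log2(425.9/241.4) = 0.819  (Runx7)
log2(147741/8728) = 4.081  (Stat11)
log2(109.7/58.24) = 0.913  (Casp10)
log2(248966/27664) = 3.170  (Wnt3)
The largest magnitude belongs to Stat11.

4.081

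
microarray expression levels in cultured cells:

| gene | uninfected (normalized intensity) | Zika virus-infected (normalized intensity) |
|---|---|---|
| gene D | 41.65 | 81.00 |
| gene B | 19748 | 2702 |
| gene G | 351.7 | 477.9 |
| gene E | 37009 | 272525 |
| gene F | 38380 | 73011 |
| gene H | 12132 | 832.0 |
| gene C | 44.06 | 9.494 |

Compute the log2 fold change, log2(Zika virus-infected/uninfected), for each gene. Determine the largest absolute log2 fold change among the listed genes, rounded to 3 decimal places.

3.866

log2(81.00/41.65) = 0.960  (gene D)
log2(2702/19748) = -2.870  (gene B)
log2(477.9/351.7) = 0.442  (gene G)
log2(272525/37009) = 2.880  (gene E)
log2(73011/38380) = 0.928  (gene F)
log2(832.0/12132) = -3.866  (gene H)
log2(9.494/44.06) = -2.214  (gene C)
The largest magnitude belongs to gene H.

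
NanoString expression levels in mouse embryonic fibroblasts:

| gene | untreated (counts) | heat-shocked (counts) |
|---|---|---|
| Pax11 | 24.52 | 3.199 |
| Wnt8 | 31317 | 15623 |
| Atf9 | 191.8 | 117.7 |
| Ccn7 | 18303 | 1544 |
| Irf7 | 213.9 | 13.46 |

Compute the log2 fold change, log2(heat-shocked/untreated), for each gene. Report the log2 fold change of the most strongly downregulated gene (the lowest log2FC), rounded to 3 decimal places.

log2(3.199/24.52) = -2.938  (Pax11)
log2(15623/31317) = -1.003  (Wnt8)
log2(117.7/191.8) = -0.704  (Atf9)
log2(1544/18303) = -3.567  (Ccn7)
log2(13.46/213.9) = -3.990  (Irf7)
Irf7 is most strongly downregulated.

-3.990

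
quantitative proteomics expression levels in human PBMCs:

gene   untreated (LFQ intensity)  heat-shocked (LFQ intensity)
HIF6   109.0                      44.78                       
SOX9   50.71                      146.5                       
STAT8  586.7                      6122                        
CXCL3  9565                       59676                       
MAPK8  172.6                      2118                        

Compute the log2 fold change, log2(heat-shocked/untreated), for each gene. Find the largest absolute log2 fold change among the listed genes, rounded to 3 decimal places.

3.617

log2(44.78/109.0) = -1.283  (HIF6)
log2(146.5/50.71) = 1.531  (SOX9)
log2(6122/586.7) = 3.383  (STAT8)
log2(59676/9565) = 2.641  (CXCL3)
log2(2118/172.6) = 3.617  (MAPK8)
The largest magnitude belongs to MAPK8.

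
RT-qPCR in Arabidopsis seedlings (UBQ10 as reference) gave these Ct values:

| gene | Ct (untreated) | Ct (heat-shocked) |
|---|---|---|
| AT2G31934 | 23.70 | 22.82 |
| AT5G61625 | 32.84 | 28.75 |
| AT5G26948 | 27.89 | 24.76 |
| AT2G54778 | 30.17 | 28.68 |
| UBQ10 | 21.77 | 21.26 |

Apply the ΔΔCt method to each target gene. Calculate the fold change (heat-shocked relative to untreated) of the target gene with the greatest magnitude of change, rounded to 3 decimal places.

11.959

AT2G31934: ΔΔCt = (22.82−21.26) − (23.70−21.77) = 1.56 − 1.93 = -0.37; fold change = 2^0.37 = 1.292
AT5G61625: ΔΔCt = (28.75−21.26) − (32.84−21.77) = 7.49 − 11.07 = -3.58; fold change = 2^3.58 = 11.959
AT5G26948: ΔΔCt = (24.76−21.26) − (27.89−21.77) = 3.50 − 6.12 = -2.62; fold change = 2^2.62 = 6.148
AT2G54778: ΔΔCt = (28.68−21.26) − (30.17−21.77) = 7.42 − 8.40 = -0.98; fold change = 2^0.98 = 1.972
AT5G61625 has the largest |ΔΔCt| = 3.58.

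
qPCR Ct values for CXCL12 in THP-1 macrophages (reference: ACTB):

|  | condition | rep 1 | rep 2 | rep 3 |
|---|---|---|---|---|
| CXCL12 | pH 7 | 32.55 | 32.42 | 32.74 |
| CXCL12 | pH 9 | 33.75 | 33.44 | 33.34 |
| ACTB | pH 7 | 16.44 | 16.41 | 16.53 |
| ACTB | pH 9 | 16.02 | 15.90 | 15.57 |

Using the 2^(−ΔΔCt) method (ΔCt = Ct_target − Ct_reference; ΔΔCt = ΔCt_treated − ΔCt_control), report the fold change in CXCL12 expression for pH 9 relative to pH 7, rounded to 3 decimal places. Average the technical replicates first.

Mean Ct: CXCL12 pH 7 32.570; CXCL12 pH 9 33.510; ACTB pH 7 16.460; ACTB pH 9 15.830
ΔCt(pH 7) = 32.570 − 16.460 = 16.110
ΔCt(pH 9) = 33.510 − 15.830 = 17.680
ΔΔCt = 17.680 − 16.110 = 1.570
Fold change = 2^(−1.570) = 0.3368

0.337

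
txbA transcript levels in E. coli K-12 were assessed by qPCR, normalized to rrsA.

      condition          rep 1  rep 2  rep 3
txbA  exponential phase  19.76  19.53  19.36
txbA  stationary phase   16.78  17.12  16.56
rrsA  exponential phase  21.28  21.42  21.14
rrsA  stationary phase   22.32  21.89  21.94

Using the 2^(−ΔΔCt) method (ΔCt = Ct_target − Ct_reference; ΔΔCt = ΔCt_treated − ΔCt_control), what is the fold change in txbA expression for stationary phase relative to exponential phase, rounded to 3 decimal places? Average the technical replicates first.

Mean Ct: txbA exponential phase 19.550; txbA stationary phase 16.820; rrsA exponential phase 21.280; rrsA stationary phase 22.050
ΔCt(exponential phase) = 19.550 − 21.280 = -1.730
ΔCt(stationary phase) = 16.820 − 22.050 = -5.230
ΔΔCt = -5.230 − (-1.730) = -3.500
Fold change = 2^(−(-3.500)) = 2^3.500 = 11.3137

11.314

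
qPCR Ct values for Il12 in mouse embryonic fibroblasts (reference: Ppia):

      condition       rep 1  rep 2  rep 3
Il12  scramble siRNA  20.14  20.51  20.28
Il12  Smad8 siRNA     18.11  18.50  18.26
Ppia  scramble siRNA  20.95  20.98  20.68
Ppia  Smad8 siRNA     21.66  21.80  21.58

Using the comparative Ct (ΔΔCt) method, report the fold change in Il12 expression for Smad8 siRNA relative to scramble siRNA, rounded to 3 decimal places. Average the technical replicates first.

7.111

Mean Ct: Il12 scramble siRNA 20.310; Il12 Smad8 siRNA 18.290; Ppia scramble siRNA 20.870; Ppia Smad8 siRNA 21.680
ΔCt(scramble siRNA) = 20.310 − 20.870 = -0.560
ΔCt(Smad8 siRNA) = 18.290 − 21.680 = -3.390
ΔΔCt = -3.390 − (-0.560) = -2.830
Fold change = 2^(−(-2.830)) = 2^2.830 = 7.1107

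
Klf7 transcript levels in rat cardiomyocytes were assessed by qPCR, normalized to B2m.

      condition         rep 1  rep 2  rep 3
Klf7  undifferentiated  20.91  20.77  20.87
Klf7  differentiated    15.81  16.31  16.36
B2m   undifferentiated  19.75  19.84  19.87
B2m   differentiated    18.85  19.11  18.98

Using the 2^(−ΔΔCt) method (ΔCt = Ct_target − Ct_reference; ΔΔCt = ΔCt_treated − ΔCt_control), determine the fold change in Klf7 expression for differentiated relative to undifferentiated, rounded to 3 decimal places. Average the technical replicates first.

14.420

Mean Ct: Klf7 undifferentiated 20.850; Klf7 differentiated 16.160; B2m undifferentiated 19.820; B2m differentiated 18.980
ΔCt(undifferentiated) = 20.850 − 19.820 = 1.030
ΔCt(differentiated) = 16.160 − 18.980 = -2.820
ΔΔCt = -2.820 − 1.030 = -3.850
Fold change = 2^(−(-3.850)) = 2^3.850 = 14.4200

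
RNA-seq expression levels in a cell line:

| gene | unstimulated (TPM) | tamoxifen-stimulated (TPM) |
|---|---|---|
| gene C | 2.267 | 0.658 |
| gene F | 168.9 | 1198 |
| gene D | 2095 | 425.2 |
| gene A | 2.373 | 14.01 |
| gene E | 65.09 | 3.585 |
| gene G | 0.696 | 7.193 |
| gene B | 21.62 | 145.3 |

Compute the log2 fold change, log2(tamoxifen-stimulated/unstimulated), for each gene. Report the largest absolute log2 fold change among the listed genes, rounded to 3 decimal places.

log2(0.658/2.267) = -1.785  (gene C)
log2(1198/168.9) = 2.826  (gene F)
log2(425.2/2095) = -2.301  (gene D)
log2(14.01/2.373) = 2.562  (gene A)
log2(3.585/65.09) = -4.182  (gene E)
log2(7.193/0.696) = 3.369  (gene G)
log2(145.3/21.62) = 2.749  (gene B)
The largest magnitude belongs to gene E.

4.182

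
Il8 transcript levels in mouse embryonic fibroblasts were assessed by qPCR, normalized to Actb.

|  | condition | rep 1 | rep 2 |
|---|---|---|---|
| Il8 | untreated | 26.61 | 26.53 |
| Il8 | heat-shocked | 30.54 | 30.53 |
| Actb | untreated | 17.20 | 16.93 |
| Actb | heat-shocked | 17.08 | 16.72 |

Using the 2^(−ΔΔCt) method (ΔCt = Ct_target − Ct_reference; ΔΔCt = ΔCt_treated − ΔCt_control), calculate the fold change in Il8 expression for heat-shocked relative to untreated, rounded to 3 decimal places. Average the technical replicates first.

0.057

Mean Ct: Il8 untreated 26.570; Il8 heat-shocked 30.535; Actb untreated 17.065; Actb heat-shocked 16.900
ΔCt(untreated) = 26.570 − 17.065 = 9.505
ΔCt(heat-shocked) = 30.535 − 16.900 = 13.635
ΔΔCt = 13.635 − 9.505 = 4.130
Fold change = 2^(−4.130) = 0.0571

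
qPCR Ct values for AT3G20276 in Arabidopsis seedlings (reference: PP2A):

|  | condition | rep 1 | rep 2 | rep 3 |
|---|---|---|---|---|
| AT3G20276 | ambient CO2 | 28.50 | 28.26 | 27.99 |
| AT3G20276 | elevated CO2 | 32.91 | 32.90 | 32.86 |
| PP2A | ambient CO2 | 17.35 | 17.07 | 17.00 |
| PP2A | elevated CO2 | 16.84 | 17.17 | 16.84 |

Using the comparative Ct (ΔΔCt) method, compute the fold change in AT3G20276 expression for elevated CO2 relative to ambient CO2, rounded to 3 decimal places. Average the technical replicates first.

Mean Ct: AT3G20276 ambient CO2 28.250; AT3G20276 elevated CO2 32.890; PP2A ambient CO2 17.140; PP2A elevated CO2 16.950
ΔCt(ambient CO2) = 28.250 − 17.140 = 11.110
ΔCt(elevated CO2) = 32.890 − 16.950 = 15.940
ΔΔCt = 15.940 − 11.110 = 4.830
Fold change = 2^(−4.830) = 0.0352

0.035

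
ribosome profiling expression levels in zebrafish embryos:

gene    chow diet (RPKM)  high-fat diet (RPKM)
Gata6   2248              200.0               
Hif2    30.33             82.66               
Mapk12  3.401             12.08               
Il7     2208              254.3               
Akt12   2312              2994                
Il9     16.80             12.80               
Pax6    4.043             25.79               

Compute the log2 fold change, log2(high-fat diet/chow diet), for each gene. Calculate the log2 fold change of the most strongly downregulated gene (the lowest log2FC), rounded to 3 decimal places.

-3.491

log2(200.0/2248) = -3.491  (Gata6)
log2(82.66/30.33) = 1.446  (Hif2)
log2(12.08/3.401) = 1.829  (Mapk12)
log2(254.3/2208) = -3.118  (Il7)
log2(2994/2312) = 0.373  (Akt12)
log2(12.80/16.80) = -0.392  (Il9)
log2(25.79/4.043) = 2.673  (Pax6)
Gata6 is most strongly downregulated.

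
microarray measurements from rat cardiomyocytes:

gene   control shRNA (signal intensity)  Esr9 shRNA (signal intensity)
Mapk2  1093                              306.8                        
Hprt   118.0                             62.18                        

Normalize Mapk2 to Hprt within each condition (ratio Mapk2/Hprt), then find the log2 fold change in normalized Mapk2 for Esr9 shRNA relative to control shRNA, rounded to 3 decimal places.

-0.909

Mapk2/Hprt (control shRNA) = 1093 / 118.0 = 9.2627
Mapk2/Hprt (Esr9 shRNA) = 306.8 / 62.18 = 4.9341
Fold change = 4.9341 / 9.2627 = 0.5327
log2(0.5327) = -0.9087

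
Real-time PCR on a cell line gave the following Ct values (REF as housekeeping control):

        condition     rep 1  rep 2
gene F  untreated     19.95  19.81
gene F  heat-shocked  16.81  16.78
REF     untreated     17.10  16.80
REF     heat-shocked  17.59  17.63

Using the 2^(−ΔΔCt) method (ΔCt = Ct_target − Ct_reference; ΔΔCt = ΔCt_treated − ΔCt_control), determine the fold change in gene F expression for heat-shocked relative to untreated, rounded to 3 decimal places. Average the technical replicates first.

13.408

Mean Ct: gene F untreated 19.880; gene F heat-shocked 16.795; REF untreated 16.950; REF heat-shocked 17.610
ΔCt(untreated) = 19.880 − 16.950 = 2.930
ΔCt(heat-shocked) = 16.795 − 17.610 = -0.815
ΔΔCt = -0.815 − 2.930 = -3.745
Fold change = 2^(−(-3.745)) = 2^3.745 = 13.4078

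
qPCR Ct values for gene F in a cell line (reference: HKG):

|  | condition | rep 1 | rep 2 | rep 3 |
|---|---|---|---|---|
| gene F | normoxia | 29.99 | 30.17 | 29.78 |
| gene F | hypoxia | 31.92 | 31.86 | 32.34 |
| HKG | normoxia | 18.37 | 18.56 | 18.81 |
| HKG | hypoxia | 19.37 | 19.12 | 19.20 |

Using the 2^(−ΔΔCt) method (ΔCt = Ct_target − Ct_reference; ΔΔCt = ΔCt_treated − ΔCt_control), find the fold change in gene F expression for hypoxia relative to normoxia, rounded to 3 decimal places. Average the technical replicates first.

0.376

Mean Ct: gene F normoxia 29.980; gene F hypoxia 32.040; HKG normoxia 18.580; HKG hypoxia 19.230
ΔCt(normoxia) = 29.980 − 18.580 = 11.400
ΔCt(hypoxia) = 32.040 − 19.230 = 12.810
ΔΔCt = 12.810 − 11.400 = 1.410
Fold change = 2^(−1.410) = 0.3763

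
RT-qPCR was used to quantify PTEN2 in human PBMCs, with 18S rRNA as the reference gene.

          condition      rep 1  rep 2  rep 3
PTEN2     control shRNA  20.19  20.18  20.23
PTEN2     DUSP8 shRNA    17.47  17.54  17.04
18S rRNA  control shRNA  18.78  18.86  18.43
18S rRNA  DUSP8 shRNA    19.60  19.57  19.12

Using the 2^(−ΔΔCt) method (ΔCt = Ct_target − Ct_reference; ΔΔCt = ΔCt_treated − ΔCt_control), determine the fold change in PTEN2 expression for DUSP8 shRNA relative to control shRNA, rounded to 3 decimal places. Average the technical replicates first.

Mean Ct: PTEN2 control shRNA 20.200; PTEN2 DUSP8 shRNA 17.350; 18S rRNA control shRNA 18.690; 18S rRNA DUSP8 shRNA 19.430
ΔCt(control shRNA) = 20.200 − 18.690 = 1.510
ΔCt(DUSP8 shRNA) = 17.350 − 19.430 = -2.080
ΔΔCt = -2.080 − 1.510 = -3.590
Fold change = 2^(−(-3.590)) = 2^3.590 = 12.0420

12.042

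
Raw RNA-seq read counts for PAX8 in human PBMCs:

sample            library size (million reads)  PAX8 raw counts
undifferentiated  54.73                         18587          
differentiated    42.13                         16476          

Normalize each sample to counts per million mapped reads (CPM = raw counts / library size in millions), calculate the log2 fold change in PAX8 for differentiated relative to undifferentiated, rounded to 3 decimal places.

0.204

CPM(undifferentiated) = 18587 / 54.73 = 339.6126
CPM(differentiated) = 16476 / 42.13 = 391.0752
Fold change = 391.0752 / 339.6126 = 1.15153
log2(1.15153) = 0.2036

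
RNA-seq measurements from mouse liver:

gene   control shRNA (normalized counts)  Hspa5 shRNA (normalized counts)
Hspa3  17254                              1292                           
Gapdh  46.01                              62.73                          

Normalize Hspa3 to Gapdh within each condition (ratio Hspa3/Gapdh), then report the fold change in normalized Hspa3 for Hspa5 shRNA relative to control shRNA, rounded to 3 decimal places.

0.055

Hspa3/Gapdh (control shRNA) = 17254 / 46.01 = 375.01
Hspa3/Gapdh (Hspa5 shRNA) = 1292 / 62.73 = 20.596
Fold change = 20.596 / 375.01 = 0.0549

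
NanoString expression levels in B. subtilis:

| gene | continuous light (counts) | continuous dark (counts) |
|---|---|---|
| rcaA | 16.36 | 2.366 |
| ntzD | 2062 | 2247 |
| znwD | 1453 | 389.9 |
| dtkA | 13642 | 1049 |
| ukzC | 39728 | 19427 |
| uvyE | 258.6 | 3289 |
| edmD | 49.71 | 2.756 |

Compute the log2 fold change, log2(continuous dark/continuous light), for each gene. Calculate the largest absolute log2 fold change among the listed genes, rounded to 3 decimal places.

log2(2.366/16.36) = -2.790  (rcaA)
log2(2247/2062) = 0.124  (ntzD)
log2(389.9/1453) = -1.898  (znwD)
log2(1049/13642) = -3.701  (dtkA)
log2(19427/39728) = -1.032  (ukzC)
log2(3289/258.6) = 3.669  (uvyE)
log2(2.756/49.71) = -4.173  (edmD)
The largest magnitude belongs to edmD.

4.173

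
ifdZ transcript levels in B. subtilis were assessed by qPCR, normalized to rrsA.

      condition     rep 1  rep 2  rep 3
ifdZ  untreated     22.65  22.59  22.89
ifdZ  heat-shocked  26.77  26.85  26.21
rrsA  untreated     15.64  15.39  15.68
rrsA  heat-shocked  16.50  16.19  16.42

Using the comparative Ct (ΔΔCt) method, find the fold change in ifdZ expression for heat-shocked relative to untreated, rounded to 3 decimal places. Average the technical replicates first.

Mean Ct: ifdZ untreated 22.710; ifdZ heat-shocked 26.610; rrsA untreated 15.570; rrsA heat-shocked 16.370
ΔCt(untreated) = 22.710 − 15.570 = 7.140
ΔCt(heat-shocked) = 26.610 − 16.370 = 10.240
ΔΔCt = 10.240 − 7.140 = 3.100
Fold change = 2^(−3.100) = 0.1166

0.117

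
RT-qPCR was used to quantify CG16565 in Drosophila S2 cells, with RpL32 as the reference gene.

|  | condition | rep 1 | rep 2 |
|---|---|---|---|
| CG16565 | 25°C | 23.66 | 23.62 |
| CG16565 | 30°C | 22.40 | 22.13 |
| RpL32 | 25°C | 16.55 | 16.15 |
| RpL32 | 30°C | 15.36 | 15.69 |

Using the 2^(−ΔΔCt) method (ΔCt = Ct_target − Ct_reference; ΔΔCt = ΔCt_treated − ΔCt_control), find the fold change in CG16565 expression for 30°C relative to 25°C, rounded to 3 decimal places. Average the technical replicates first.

1.464

Mean Ct: CG16565 25°C 23.640; CG16565 30°C 22.265; RpL32 25°C 16.350; RpL32 30°C 15.525
ΔCt(25°C) = 23.640 − 16.350 = 7.290
ΔCt(30°C) = 22.265 − 15.525 = 6.740
ΔΔCt = 6.740 − 7.290 = -0.550
Fold change = 2^(−(-0.550)) = 2^0.550 = 1.4641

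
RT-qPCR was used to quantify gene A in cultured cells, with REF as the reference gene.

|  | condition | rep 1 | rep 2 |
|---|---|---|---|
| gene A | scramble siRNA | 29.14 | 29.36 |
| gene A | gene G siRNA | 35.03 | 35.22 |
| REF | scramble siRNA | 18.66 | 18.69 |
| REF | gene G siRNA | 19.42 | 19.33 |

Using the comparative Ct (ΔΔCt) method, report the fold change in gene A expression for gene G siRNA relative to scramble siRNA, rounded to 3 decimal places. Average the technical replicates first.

0.028

Mean Ct: gene A scramble siRNA 29.250; gene A gene G siRNA 35.125; REF scramble siRNA 18.675; REF gene G siRNA 19.375
ΔCt(scramble siRNA) = 29.250 − 18.675 = 10.575
ΔCt(gene G siRNA) = 35.125 − 19.375 = 15.750
ΔΔCt = 15.750 − 10.575 = 5.175
Fold change = 2^(−5.175) = 0.0277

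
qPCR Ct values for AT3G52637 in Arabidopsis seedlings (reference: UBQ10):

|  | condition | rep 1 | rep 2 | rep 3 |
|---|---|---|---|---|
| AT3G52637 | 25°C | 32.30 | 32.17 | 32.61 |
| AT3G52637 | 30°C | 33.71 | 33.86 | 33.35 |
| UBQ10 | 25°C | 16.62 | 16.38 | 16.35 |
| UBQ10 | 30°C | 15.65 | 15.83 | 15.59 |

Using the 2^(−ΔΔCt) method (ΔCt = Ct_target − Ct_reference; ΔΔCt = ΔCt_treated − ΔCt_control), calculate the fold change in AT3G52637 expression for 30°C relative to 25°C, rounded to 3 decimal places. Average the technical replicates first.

0.243

Mean Ct: AT3G52637 25°C 32.360; AT3G52637 30°C 33.640; UBQ10 25°C 16.450; UBQ10 30°C 15.690
ΔCt(25°C) = 32.360 − 16.450 = 15.910
ΔCt(30°C) = 33.640 − 15.690 = 17.950
ΔΔCt = 17.950 − 15.910 = 2.040
Fold change = 2^(−2.040) = 0.2432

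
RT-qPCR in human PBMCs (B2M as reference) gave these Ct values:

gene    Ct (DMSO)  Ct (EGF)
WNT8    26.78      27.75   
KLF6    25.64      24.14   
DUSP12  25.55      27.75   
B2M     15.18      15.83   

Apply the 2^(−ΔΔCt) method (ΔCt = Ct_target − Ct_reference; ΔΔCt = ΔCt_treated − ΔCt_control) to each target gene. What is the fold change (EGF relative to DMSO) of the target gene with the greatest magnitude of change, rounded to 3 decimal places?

WNT8: ΔΔCt = (27.75−15.83) − (26.78−15.18) = 11.92 − 11.60 = 0.32; fold change = 2^-0.32 = 0.801
KLF6: ΔΔCt = (24.14−15.83) − (25.64−15.18) = 8.31 − 10.46 = -2.15; fold change = 2^2.15 = 4.438
DUSP12: ΔΔCt = (27.75−15.83) − (25.55−15.18) = 11.92 − 10.37 = 1.55; fold change = 2^-1.55 = 0.342
KLF6 has the largest |ΔΔCt| = 2.15.

4.438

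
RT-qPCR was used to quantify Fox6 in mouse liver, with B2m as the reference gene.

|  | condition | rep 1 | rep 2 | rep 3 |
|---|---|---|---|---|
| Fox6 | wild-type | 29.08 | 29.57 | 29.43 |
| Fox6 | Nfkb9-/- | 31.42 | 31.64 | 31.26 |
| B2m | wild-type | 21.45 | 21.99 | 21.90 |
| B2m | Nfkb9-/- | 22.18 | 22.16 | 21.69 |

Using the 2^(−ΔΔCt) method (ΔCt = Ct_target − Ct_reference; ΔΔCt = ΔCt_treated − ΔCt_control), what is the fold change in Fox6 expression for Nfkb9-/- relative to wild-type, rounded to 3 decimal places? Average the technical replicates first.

0.277

Mean Ct: Fox6 wild-type 29.360; Fox6 Nfkb9-/- 31.440; B2m wild-type 21.780; B2m Nfkb9-/- 22.010
ΔCt(wild-type) = 29.360 − 21.780 = 7.580
ΔCt(Nfkb9-/-) = 31.440 − 22.010 = 9.430
ΔΔCt = 9.430 − 7.580 = 1.850
Fold change = 2^(−1.850) = 0.2774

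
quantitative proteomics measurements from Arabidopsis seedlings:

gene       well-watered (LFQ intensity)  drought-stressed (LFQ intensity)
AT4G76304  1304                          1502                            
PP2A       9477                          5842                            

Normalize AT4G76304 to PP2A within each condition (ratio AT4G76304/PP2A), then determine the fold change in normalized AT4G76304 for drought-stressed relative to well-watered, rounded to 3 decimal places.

1.869

AT4G76304/PP2A (well-watered) = 1304 / 9477 = 0.1376
AT4G76304/PP2A (drought-stressed) = 1502 / 5842 = 0.2571
Fold change = 0.2571 / 0.1376 = 1.8685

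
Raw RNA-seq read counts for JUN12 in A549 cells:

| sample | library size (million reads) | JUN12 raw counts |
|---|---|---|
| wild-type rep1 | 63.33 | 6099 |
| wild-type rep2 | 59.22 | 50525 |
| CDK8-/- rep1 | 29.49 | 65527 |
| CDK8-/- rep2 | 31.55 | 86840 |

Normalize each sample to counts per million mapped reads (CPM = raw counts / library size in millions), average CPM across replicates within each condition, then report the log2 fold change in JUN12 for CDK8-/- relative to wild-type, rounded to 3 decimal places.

CPM(wild-type rep1) = 6099 / 63.33 = 96.3051
CPM(wild-type rep2) = 50525 / 59.22 = 853.1746
CPM(CDK8-/- rep1) = 65527 / 29.49 = 2222.0075
CPM(CDK8-/- rep2) = 86840 / 31.55 = 2752.4564
mean CPM(wild-type) = 474.7398; mean CPM(CDK8-/-) = 2487.2319
Fold change = 2487.2319 / 474.7398 = 5.23915
log2(5.23915) = 2.3893

2.389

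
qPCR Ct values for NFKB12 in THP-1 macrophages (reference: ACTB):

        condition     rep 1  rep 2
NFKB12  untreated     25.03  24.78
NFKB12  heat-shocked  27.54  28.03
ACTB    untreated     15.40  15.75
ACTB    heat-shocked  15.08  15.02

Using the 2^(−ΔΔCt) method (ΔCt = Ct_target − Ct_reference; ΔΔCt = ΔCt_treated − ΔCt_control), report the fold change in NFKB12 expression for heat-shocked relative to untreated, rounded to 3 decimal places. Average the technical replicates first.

0.094

Mean Ct: NFKB12 untreated 24.905; NFKB12 heat-shocked 27.785; ACTB untreated 15.575; ACTB heat-shocked 15.050
ΔCt(untreated) = 24.905 − 15.575 = 9.330
ΔCt(heat-shocked) = 27.785 − 15.050 = 12.735
ΔΔCt = 12.735 − 9.330 = 3.405
Fold change = 2^(−3.405) = 0.0944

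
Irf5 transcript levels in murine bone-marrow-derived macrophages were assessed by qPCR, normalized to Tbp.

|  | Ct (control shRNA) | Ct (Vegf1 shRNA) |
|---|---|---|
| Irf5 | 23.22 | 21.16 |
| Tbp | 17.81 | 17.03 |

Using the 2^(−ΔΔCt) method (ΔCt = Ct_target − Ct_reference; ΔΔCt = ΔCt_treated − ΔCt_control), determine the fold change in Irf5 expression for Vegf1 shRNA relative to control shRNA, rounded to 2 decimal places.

ΔCt(control shRNA) = 23.220 − 17.810 = 5.410
ΔCt(Vegf1 shRNA) = 21.160 − 17.030 = 4.130
ΔΔCt = 4.130 − 5.410 = -1.280
Fold change = 2^(−(-1.280)) = 2^1.280 = 2.428

2.43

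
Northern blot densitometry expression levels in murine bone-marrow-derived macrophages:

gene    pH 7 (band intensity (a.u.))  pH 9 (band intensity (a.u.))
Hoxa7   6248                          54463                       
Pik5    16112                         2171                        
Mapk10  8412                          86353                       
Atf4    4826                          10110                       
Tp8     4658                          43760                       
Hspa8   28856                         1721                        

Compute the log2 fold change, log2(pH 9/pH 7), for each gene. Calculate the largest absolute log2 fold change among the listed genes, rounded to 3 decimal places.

log2(54463/6248) = 3.124  (Hoxa7)
log2(2171/16112) = -2.892  (Pik5)
log2(86353/8412) = 3.360  (Mapk10)
log2(10110/4826) = 1.067  (Atf4)
log2(43760/4658) = 3.232  (Tp8)
log2(1721/28856) = -4.068  (Hspa8)
The largest magnitude belongs to Hspa8.

4.068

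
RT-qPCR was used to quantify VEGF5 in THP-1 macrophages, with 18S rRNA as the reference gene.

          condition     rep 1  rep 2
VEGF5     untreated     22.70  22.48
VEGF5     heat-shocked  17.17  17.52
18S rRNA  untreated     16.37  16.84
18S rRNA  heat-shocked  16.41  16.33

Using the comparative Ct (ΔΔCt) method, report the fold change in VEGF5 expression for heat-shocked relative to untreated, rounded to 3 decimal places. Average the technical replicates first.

32.223

Mean Ct: VEGF5 untreated 22.590; VEGF5 heat-shocked 17.345; 18S rRNA untreated 16.605; 18S rRNA heat-shocked 16.370
ΔCt(untreated) = 22.590 − 16.605 = 5.985
ΔCt(heat-shocked) = 17.345 − 16.370 = 0.975
ΔΔCt = 0.975 − 5.985 = -5.010
Fold change = 2^(−(-5.010)) = 2^5.010 = 32.2226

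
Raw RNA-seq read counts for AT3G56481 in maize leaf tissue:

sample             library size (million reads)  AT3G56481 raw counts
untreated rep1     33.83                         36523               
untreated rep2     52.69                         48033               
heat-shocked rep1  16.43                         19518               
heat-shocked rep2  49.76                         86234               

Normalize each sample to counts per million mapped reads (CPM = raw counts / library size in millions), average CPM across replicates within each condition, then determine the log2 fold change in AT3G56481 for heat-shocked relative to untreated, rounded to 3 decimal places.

0.553

CPM(untreated rep1) = 36523 / 33.83 = 1079.6039
CPM(untreated rep2) = 48033 / 52.69 = 911.6151
CPM(heat-shocked rep1) = 19518 / 16.43 = 1187.9489
CPM(heat-shocked rep2) = 86234 / 49.76 = 1732.9984
mean CPM(untreated) = 995.6095; mean CPM(heat-shocked) = 1460.4736
Fold change = 1460.4736 / 995.6095 = 1.46691
log2(1.46691) = 0.5528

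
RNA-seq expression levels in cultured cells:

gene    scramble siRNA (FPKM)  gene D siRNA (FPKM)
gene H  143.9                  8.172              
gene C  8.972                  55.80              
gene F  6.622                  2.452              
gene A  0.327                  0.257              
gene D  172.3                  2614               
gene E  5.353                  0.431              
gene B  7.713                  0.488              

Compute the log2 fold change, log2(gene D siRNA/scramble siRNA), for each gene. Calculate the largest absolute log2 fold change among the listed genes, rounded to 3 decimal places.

log2(8.172/143.9) = -4.138  (gene H)
log2(55.80/8.972) = 2.637  (gene C)
log2(2.452/6.622) = -1.433  (gene F)
log2(0.257/0.327) = -0.348  (gene A)
log2(2614/172.3) = 3.923  (gene D)
log2(0.431/5.353) = -3.635  (gene E)
log2(0.488/7.713) = -3.982  (gene B)
The largest magnitude belongs to gene H.

4.138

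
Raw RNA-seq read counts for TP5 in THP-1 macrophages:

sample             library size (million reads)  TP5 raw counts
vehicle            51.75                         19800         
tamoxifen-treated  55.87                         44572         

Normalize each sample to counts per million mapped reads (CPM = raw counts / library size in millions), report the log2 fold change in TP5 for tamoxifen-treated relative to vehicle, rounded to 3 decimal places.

CPM(vehicle) = 19800 / 51.75 = 382.6087
CPM(tamoxifen-treated) = 44572 / 55.87 = 797.7806
Fold change = 797.7806 / 382.6087 = 2.08511
log2(2.08511) = 1.0601

1.060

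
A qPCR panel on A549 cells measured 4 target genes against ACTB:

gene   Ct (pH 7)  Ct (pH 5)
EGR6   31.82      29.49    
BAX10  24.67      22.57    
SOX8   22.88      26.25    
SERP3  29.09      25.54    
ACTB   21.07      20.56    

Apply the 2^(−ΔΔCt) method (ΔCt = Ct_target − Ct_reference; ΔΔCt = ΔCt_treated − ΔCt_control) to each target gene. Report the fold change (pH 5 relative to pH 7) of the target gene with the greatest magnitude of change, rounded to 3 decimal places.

0.068

EGR6: ΔΔCt = (29.49−20.56) − (31.82−21.07) = 8.93 − 10.75 = -1.82; fold change = 2^1.82 = 3.531
BAX10: ΔΔCt = (22.57−20.56) − (24.67−21.07) = 2.01 − 3.60 = -1.59; fold change = 2^1.59 = 3.010
SOX8: ΔΔCt = (26.25−20.56) − (22.88−21.07) = 5.69 − 1.81 = 3.88; fold change = 2^-3.88 = 0.068
SERP3: ΔΔCt = (25.54−20.56) − (29.09−21.07) = 4.98 − 8.02 = -3.04; fold change = 2^3.04 = 8.225
SOX8 has the largest |ΔΔCt| = 3.88.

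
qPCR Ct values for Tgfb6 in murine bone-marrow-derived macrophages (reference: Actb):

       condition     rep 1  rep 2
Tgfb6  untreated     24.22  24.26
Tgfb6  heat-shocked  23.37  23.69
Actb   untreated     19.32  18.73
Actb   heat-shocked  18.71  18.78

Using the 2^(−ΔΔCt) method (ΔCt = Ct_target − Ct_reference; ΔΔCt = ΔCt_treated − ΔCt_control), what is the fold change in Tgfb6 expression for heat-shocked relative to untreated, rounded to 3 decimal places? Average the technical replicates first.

1.347

Mean Ct: Tgfb6 untreated 24.240; Tgfb6 heat-shocked 23.530; Actb untreated 19.025; Actb heat-shocked 18.745
ΔCt(untreated) = 24.240 − 19.025 = 5.215
ΔCt(heat-shocked) = 23.530 − 18.745 = 4.785
ΔΔCt = 4.785 − 5.215 = -0.430
Fold change = 2^(−(-0.430)) = 2^0.430 = 1.3472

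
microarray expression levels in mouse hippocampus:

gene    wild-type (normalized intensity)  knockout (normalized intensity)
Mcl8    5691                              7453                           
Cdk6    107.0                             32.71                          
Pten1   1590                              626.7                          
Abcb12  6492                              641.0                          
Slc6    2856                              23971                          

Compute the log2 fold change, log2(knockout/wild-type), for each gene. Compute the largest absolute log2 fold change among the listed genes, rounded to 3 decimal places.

log2(7453/5691) = 0.389  (Mcl8)
log2(32.71/107.0) = -1.710  (Cdk6)
log2(626.7/1590) = -1.343  (Pten1)
log2(641.0/6492) = -3.340  (Abcb12)
log2(23971/2856) = 3.069  (Slc6)
The largest magnitude belongs to Abcb12.

3.340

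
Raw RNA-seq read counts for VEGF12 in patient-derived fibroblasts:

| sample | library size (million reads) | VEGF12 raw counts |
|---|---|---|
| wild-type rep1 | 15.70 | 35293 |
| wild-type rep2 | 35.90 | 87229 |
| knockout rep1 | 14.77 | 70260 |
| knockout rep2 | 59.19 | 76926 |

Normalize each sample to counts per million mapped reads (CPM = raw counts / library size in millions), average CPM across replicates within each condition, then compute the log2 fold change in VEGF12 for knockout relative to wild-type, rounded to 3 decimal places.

CPM(wild-type rep1) = 35293 / 15.70 = 2247.9618
CPM(wild-type rep2) = 87229 / 35.90 = 2429.7772
CPM(knockout rep1) = 70260 / 14.77 = 4756.9397
CPM(knockout rep2) = 76926 / 59.19 = 1299.6452
mean CPM(wild-type) = 2338.8695; mean CPM(knockout) = 3028.2925
Fold change = 3028.2925 / 2338.8695 = 1.29477
log2(1.29477) = 0.3727

0.373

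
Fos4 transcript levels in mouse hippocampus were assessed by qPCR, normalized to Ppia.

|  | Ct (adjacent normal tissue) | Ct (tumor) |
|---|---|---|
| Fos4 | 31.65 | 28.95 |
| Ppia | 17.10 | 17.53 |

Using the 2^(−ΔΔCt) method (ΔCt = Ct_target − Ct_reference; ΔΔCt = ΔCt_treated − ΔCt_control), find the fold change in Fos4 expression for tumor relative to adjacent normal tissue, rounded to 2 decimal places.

ΔCt(adjacent normal tissue) = 31.650 − 17.100 = 14.550
ΔCt(tumor) = 28.950 − 17.530 = 11.420
ΔΔCt = 11.420 − 14.550 = -3.130
Fold change = 2^(−(-3.130)) = 2^3.130 = 8.754

8.75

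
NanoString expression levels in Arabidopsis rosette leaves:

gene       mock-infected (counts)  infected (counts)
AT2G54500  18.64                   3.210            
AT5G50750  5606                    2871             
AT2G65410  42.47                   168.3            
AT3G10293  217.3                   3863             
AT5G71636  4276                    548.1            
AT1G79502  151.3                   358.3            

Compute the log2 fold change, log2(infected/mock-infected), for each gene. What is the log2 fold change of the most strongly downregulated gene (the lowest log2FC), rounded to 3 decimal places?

-2.964

log2(3.210/18.64) = -2.538  (AT2G54500)
log2(2871/5606) = -0.965  (AT5G50750)
log2(168.3/42.47) = 1.987  (AT2G65410)
log2(3863/217.3) = 4.152  (AT3G10293)
log2(548.1/4276) = -2.964  (AT5G71636)
log2(358.3/151.3) = 1.244  (AT1G79502)
AT5G71636 is most strongly downregulated.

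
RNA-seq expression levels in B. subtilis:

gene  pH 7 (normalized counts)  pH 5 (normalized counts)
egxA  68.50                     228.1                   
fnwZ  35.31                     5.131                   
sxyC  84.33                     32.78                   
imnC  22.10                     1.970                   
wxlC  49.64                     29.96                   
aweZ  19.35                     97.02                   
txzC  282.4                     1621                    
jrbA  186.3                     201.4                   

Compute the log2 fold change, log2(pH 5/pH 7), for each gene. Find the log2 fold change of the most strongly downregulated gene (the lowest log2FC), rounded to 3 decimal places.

log2(228.1/68.50) = 1.735  (egxA)
log2(5.131/35.31) = -2.783  (fnwZ)
log2(32.78/84.33) = -1.363  (sxyC)
log2(1.970/22.10) = -3.488  (imnC)
log2(29.96/49.64) = -0.728  (wxlC)
log2(97.02/19.35) = 2.326  (aweZ)
log2(1621/282.4) = 2.521  (txzC)
log2(201.4/186.3) = 0.112  (jrbA)
imnC is most strongly downregulated.

-3.488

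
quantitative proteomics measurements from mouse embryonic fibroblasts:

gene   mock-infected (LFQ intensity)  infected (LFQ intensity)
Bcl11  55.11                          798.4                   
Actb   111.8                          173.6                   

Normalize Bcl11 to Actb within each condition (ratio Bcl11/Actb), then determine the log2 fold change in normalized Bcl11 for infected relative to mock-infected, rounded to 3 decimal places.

3.222

Bcl11/Actb (mock-infected) = 55.11 / 111.8 = 0.49293
Bcl11/Actb (infected) = 798.4 / 173.6 = 4.5991
Fold change = 4.5991 / 0.49293 = 9.3300
log2(9.3300) = 3.2219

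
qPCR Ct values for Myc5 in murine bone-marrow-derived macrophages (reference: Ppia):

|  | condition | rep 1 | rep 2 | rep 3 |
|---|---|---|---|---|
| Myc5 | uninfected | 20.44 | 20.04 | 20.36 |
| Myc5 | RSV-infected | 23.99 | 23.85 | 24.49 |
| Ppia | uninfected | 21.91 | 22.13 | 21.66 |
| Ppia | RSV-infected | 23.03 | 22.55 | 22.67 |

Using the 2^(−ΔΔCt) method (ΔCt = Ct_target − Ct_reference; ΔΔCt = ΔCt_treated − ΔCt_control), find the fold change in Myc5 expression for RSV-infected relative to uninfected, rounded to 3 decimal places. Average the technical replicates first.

Mean Ct: Myc5 uninfected 20.280; Myc5 RSV-infected 24.110; Ppia uninfected 21.900; Ppia RSV-infected 22.750
ΔCt(uninfected) = 20.280 − 21.900 = -1.620
ΔCt(RSV-infected) = 24.110 − 22.750 = 1.360
ΔΔCt = 1.360 − (-1.620) = 2.980
Fold change = 2^(−2.980) = 0.1267

0.127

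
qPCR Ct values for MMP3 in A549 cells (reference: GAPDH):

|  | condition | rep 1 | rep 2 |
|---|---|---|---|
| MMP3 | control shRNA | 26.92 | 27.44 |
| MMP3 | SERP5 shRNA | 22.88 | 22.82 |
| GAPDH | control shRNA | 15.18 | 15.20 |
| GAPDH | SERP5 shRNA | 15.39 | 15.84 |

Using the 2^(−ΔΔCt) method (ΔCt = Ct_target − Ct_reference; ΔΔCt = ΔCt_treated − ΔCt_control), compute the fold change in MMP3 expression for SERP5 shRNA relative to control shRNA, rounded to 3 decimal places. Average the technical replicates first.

27.002

Mean Ct: MMP3 control shRNA 27.180; MMP3 SERP5 shRNA 22.850; GAPDH control shRNA 15.190; GAPDH SERP5 shRNA 15.615
ΔCt(control shRNA) = 27.180 − 15.190 = 11.990
ΔCt(SERP5 shRNA) = 22.850 − 15.615 = 7.235
ΔΔCt = 7.235 − 11.990 = -4.755
Fold change = 2^(−(-4.755)) = 2^4.755 = 27.0021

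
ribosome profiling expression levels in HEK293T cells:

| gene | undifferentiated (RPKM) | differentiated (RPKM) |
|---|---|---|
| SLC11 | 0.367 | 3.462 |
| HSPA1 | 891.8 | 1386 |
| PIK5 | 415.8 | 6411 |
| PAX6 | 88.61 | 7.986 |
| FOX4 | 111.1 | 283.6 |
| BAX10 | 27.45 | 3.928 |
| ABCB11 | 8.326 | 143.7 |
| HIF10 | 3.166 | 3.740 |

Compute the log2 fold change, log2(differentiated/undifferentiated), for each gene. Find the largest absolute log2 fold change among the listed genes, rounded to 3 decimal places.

4.109

log2(3.462/0.367) = 3.238  (SLC11)
log2(1386/891.8) = 0.636  (HSPA1)
log2(6411/415.8) = 3.947  (PIK5)
log2(7.986/88.61) = -3.472  (PAX6)
log2(283.6/111.1) = 1.352  (FOX4)
log2(3.928/27.45) = -2.805  (BAX10)
log2(143.7/8.326) = 4.109  (ABCB11)
log2(3.740/3.166) = 0.240  (HIF10)
The largest magnitude belongs to ABCB11.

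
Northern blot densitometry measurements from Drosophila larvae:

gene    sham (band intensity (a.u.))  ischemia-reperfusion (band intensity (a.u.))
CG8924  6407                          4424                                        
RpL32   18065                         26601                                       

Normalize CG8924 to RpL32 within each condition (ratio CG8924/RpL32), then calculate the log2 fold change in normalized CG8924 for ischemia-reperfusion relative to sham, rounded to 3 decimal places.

-1.093

CG8924/RpL32 (sham) = 6407 / 18065 = 0.35466
CG8924/RpL32 (ischemia-reperfusion) = 4424 / 26601 = 0.16631
Fold change = 0.16631 / 0.35466 = 0.4689
log2(0.4689) = -1.0926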